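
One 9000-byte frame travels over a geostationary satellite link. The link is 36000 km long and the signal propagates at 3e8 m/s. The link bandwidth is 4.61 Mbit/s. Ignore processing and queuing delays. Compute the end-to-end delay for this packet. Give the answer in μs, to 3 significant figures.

L = 9000 × 8 = 72000 bits.
Transmission delay = L/R = 72000 / 4610000 = 15618.2 μs.
Propagation delay = d/s = 36000000 m / 300000000 m/s = 120000 μs.
Total = 136000 μs.

136000 μs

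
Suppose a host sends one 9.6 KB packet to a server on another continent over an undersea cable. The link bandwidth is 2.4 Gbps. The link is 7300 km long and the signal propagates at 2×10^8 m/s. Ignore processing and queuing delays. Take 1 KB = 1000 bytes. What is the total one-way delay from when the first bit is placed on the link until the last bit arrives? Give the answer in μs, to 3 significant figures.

36500 μs

L = 76800 bits.
Transmission delay = L/R = 76800 / 2400000000 = 32 μs.
Propagation delay = d/s = 7300000 m / 200000000 m/s = 36500 μs.
Total = 36500 μs.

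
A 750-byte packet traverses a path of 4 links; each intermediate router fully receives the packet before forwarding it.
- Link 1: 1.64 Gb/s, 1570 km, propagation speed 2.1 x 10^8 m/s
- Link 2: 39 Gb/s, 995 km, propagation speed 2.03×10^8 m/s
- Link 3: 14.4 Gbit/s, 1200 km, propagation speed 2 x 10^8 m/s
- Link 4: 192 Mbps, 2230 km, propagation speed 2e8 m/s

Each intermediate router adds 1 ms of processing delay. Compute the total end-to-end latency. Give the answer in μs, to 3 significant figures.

32600 μs

L = 750 × 8 = 6000 bits.
Transmission delays (L/R per hop): 3.65854, 0.153846, 0.416667, 31.25 μs; sum = 35.479 μs.
Propagation delays (d/s per hop): 7476.19, 4901.48, 6000, 11150 μs; sum = 29527.7 μs.
Processing at 3 router(s): 3 × 1 ms = 3000 μs.
End-to-end = 32600 μs.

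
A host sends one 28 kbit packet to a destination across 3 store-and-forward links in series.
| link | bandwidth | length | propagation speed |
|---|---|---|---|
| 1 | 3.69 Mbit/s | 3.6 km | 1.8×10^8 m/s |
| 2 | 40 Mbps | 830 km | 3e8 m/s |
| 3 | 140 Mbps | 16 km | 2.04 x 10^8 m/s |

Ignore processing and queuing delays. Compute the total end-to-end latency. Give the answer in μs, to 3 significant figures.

11400 μs

L = 28000 bits.
Transmission delays (L/R per hop): 7588.08, 700, 200 μs; sum = 8488.08 μs.
Propagation delays (d/s per hop): 20, 2766.67, 78.4314 μs; sum = 2865.1 μs.
End-to-end = 11400 μs.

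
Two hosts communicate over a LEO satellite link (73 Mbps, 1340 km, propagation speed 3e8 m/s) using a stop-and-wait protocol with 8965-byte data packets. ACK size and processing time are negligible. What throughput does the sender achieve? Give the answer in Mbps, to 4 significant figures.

t_tx = L/R = 71720/73000000 = 0.000982466 s.
t_prop = 1340000/300000000 = 0.00446667 s; RTT = 0.00893333 s.
Cycle = t_tx + RTT = 0.0099158 s.
Throughput = L / cycle = 71720 / 0.0099158 = 7.233 Mbps.

7.233 Mbps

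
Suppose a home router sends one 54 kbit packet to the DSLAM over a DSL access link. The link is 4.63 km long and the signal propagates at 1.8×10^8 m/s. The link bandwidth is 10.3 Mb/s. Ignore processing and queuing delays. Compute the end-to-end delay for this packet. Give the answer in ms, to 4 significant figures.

L = 54000 bits.
Transmission delay = L/R = 54000 / 10300000 = 5.24272 ms.
Propagation delay = d/s = 4630 m / 180000000 m/s = 0.0257222 ms.
Total = 5.268 ms.

5.268 ms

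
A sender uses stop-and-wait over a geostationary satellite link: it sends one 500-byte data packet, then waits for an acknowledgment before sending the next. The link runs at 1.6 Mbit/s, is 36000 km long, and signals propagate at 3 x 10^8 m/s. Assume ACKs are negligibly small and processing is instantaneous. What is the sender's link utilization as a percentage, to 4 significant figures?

1.031 %

t_tx = L/R = 4000/1600000 = 0.0025 s.
t_prop = 36000000/300000000 = 0.12 s; RTT = 0.24 s.
Cycle = t_tx + RTT = 0.2425 s.
Utilization = t_tx / cycle = 0.0025/0.2425 = 1.031 %.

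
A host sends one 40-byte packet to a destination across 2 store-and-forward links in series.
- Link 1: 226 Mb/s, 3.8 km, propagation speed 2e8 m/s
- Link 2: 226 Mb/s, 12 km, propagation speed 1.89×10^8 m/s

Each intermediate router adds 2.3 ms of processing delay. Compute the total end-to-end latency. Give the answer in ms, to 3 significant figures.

2.39 ms

L = 40 × 8 = 320 bits.
Transmission delay per hop = L/R = 320/226000000 = 0.00141593 ms; 2 hops → 0.00283186 ms.
Propagation delays (d/s per hop): 0.019, 0.0634921 ms; sum = 0.0824921 ms.
Processing at 1 router(s): 1 × 2.3 ms = 2.3 ms.
End-to-end = 2.39 ms.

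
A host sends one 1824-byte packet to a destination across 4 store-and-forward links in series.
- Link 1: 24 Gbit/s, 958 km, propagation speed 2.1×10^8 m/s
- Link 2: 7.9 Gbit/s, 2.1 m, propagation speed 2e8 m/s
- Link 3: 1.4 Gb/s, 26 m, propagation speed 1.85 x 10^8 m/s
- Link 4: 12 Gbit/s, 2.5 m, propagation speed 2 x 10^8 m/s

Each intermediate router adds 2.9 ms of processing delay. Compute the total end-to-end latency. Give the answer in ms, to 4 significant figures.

L = 1824 × 8 = 14592 bits.
Transmission delays (L/R per hop): 0.000608, 0.00184709, 0.0104229, 0.001216 ms; sum = 0.0140939 ms.
Propagation delays (d/s per hop): 4.5619, 1.05e-05, 0.000140541, 1.25e-05 ms; sum = 4.56207 ms.
Processing at 3 router(s): 3 × 2.9 ms = 8.7 ms.
End-to-end = 13.28 ms.

13.28 ms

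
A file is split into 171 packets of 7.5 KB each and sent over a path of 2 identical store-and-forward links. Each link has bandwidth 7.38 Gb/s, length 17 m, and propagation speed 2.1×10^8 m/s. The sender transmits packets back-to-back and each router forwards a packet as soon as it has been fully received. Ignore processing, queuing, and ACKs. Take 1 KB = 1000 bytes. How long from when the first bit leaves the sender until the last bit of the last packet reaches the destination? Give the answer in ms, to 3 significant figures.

Per-hop transmission t_tx = L/R = 60000/7380000000 = 0.00813008 ms.
Per-hop propagation t_prop = 17/210000000 = 8.09524e-05 ms.
Pipeline fill: first packet needs 2·t_tx to clear all hops; remaining 170 packets each add one t_tx.
Total = (2+171-1)·t_tx + 2·t_prop = 172·0.00813008 + 2·8.09524e-05 = 1.40 ms.

1.40 ms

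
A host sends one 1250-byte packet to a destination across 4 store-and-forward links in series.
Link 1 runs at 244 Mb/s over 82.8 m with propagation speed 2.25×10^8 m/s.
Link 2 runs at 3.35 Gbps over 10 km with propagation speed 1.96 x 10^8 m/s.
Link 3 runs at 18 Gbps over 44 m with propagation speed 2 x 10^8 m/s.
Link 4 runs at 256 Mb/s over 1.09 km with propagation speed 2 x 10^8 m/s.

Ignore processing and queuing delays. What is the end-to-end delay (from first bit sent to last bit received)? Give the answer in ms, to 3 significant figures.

0.141 ms

L = 1250 × 8 = 10000 bits.
Transmission delays (L/R per hop): 0.0409836, 0.00298507, 0.000555556, 0.0390625 ms; sum = 0.0835867 ms.
Propagation delays (d/s per hop): 0.000368, 0.0510204, 0.00022, 0.00545 ms; sum = 0.0570584 ms.
End-to-end = 0.141 ms.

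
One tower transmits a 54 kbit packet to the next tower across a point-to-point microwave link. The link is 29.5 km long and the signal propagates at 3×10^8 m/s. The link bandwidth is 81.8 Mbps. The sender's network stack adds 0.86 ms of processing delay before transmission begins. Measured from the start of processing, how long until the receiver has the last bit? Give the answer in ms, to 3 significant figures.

1.62 ms

L = 54000 bits.
Transmission delay = L/R = 54000 / 81800000 = 0.660147 ms.
Propagation delay = d/s = 29500 m / 300000000 m/s = 0.0983333 ms.
Plus processing delay 0.86 ms = 0.86 ms.
Total = 1.62 ms.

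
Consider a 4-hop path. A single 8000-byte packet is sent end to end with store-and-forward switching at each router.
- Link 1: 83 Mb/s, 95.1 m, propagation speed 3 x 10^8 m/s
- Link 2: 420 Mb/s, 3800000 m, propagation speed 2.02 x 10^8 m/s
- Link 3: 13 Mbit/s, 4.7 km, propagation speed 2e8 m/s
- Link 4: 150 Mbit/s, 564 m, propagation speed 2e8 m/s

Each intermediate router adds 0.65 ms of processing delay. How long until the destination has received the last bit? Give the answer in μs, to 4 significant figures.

27060 μs

L = 8000 × 8 = 64000 bits.
Transmission delays (L/R per hop): 771.084, 152.381, 4923.08, 426.667 μs; sum = 6273.21 μs.
Propagation delays (d/s per hop): 0.317, 18811.9, 23.5, 2.82 μs; sum = 18838.5 μs.
Processing at 3 router(s): 3 × 0.65 ms = 1950 μs.
End-to-end = 27060 μs.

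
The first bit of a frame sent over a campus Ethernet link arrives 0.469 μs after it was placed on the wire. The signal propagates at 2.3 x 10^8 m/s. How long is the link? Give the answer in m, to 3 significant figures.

d = s × t_prop = 2.3e+08 × 4.69e-07 = 108 m.

108 m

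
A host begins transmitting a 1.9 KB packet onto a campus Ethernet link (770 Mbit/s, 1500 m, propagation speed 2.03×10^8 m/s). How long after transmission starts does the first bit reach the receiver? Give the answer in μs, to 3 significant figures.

First bit experiences only propagation delay: d/s = 1500/2.03e+08 = 7.39 μs.

7.39 μs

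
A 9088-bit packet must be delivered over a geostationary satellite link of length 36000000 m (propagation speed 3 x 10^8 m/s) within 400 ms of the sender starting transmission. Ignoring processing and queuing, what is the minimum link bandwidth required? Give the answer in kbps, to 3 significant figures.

Propagation delay = 36000000 / 300000000 = 120 ms.
Transmission budget = 400 − 120 = 280 ms.
R ≥ L / t_tx = 9088 bits / 0.28 s = 32.5 kbps.

32.5 kbps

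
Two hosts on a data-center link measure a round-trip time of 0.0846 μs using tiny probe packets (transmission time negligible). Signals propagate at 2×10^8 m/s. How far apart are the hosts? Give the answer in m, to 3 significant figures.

One-way propagation = RTT/2 = 0.0423 μs.
d = s × t = 200000000 × 4.23e-08 = 8.46 m.

8.46 m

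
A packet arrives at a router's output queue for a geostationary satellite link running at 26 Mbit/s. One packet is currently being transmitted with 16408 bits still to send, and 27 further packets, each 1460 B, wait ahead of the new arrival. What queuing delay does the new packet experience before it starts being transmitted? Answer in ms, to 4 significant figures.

12.76 ms

Each queued packet: L/R = 11680/26000000 = 0.449231 ms.
27 queued → 12.1292 ms.
Plus remaining 16408 bits of current packet: 0.631077 ms.
Queuing delay = 12.76 ms.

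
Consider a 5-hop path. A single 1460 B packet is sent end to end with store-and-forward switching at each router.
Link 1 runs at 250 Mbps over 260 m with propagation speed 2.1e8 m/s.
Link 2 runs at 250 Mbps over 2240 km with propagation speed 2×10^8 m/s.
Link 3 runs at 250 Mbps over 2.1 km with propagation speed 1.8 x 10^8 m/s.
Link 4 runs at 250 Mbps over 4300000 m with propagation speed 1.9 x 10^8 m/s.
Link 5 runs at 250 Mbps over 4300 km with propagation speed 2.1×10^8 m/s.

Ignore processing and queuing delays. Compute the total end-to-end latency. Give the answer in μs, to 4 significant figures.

54550 μs

L = 1460 × 8 = 11680 bits.
Transmission delay per hop = L/R = 11680/250000000 = 46.72 μs; 5 hops → 233.6 μs.
Propagation delays (d/s per hop): 1.2381, 11200, 11.6667, 22631.6, 20476.2 μs; sum = 54320.7 μs.
End-to-end = 54550 μs.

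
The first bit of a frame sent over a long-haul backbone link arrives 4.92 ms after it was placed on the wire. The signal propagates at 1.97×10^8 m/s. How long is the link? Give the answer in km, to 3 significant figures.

969 km

d = s × t_prop = 197000000 × 0.00492 = 969 km.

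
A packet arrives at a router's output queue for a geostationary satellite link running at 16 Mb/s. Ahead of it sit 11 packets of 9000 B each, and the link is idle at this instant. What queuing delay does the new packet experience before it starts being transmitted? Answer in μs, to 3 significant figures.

49500 μs

Each queued packet: L/R = 72000/16000000 = 4500 μs.
11 queued → 49500 μs.
Queuing delay = 49500 μs.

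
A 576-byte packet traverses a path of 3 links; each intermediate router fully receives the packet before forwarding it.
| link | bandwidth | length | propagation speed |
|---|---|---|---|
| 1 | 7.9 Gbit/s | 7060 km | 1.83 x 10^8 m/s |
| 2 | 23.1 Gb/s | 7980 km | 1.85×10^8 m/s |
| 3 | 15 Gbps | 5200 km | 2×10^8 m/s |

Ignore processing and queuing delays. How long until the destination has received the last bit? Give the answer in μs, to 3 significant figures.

L = 576 × 8 = 4608 bits.
Transmission delays (L/R per hop): 0.583291, 0.199481, 0.3072 μs; sum = 1.08997 μs.
Propagation delays (d/s per hop): 38579.2, 43135.1, 26000 μs; sum = 107714 μs.
End-to-end = 108000 μs.

108000 μs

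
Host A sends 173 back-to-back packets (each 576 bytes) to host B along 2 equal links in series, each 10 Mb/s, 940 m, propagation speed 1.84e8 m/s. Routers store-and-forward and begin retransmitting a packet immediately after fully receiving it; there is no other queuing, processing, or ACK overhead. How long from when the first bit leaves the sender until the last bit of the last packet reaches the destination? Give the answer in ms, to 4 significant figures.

80.19 ms

Per-hop transmission t_tx = L/R = 4608/10000000 = 0.4608 ms.
Per-hop propagation t_prop = 940/184000000 = 0.0051087 ms.
Pipeline fill: first packet needs 2·t_tx to clear all hops; remaining 172 packets each add one t_tx.
Total = (2+173-1)·t_tx + 2·t_prop = 174·0.4608 + 2·0.0051087 = 80.19 ms.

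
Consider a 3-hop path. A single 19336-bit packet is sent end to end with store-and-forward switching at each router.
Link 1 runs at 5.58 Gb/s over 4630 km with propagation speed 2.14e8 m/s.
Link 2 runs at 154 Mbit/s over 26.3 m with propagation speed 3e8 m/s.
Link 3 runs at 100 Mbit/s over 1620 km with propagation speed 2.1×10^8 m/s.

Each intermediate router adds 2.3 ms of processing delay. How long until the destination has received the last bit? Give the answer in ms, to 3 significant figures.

Transmission delays (L/R per hop): 0.00346523, 0.125558, 0.19336 ms; sum = 0.322384 ms.
Propagation delays (d/s per hop): 21.6355, 8.76667e-05, 7.71429 ms; sum = 29.3499 ms.
Processing at 2 router(s): 2 × 2.3 ms = 4.6 ms.
End-to-end = 34.3 ms.

34.3 ms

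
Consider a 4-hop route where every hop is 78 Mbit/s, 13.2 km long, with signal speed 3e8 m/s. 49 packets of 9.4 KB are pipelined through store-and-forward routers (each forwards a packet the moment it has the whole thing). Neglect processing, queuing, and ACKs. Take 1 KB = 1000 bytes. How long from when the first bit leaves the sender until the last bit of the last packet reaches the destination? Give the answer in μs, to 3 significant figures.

50300 μs

Per-hop transmission t_tx = L/R = 75200/78000000 = 964.103 μs.
Per-hop propagation t_prop = 13200/300000000 = 44 μs.
Pipeline fill: first packet needs 4·t_tx to clear all hops; remaining 48 packets each add one t_tx.
Total = (4+49-1)·t_tx + 4·t_prop = 52·964.103 + 4·44 = 50300 μs.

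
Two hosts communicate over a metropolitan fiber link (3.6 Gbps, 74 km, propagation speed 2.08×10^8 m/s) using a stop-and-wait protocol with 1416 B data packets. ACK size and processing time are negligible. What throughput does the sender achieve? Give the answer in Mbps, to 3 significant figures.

15.9 Mbps

t_tx = L/R = 11328/3600000000 = 3.14667e-06 s.
t_prop = 74000/208000000 = 0.000355769 s; RTT = 0.000711538 s.
Cycle = t_tx + RTT = 0.000714685 s.
Throughput = L / cycle = 11328 / 0.000714685 = 15.9 Mbps.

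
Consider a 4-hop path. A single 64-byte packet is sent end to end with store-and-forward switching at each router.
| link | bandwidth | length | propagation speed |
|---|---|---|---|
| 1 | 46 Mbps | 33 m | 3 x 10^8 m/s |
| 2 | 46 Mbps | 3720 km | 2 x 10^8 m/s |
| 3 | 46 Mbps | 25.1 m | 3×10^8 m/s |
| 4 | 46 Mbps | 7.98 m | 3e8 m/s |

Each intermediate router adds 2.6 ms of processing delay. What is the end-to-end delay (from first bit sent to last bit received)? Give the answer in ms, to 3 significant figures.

26.4 ms

L = 64 × 8 = 512 bits.
Transmission delay per hop = L/R = 512/46000000 = 0.0111304 ms; 4 hops → 0.0445217 ms.
Propagation delays (d/s per hop): 0.00011, 18.6, 8.36667e-05, 2.66e-05 ms; sum = 18.6002 ms.
Processing at 3 router(s): 3 × 2.6 ms = 7.8 ms.
End-to-end = 26.4 ms.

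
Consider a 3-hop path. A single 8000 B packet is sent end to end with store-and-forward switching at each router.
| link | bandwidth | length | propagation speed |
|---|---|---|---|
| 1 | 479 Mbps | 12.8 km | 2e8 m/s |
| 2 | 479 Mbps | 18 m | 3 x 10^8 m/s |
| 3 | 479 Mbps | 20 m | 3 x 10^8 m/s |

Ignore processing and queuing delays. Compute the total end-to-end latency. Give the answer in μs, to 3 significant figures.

L = 8000 × 8 = 64000 bits.
Transmission delay per hop = L/R = 64000/479000000 = 133.612 μs; 3 hops → 400.835 μs.
Propagation delays (d/s per hop): 64, 0.06, 0.0666667 μs; sum = 64.1267 μs.
End-to-end = 465 μs.

465 μs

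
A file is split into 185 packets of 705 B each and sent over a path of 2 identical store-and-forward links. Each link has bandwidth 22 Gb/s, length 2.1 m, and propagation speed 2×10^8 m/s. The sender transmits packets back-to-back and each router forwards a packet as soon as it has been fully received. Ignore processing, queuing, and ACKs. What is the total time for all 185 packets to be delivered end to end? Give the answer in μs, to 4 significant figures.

Per-hop transmission t_tx = L/R = 5640/22000000000 = 0.256364 μs.
Per-hop propagation t_prop = 2.1/200000000 = 0.0105 μs.
Pipeline fill: first packet needs 2·t_tx to clear all hops; remaining 184 packets each add one t_tx.
Total = (2+185-1)·t_tx + 2·t_prop = 186·0.256364 + 2·0.0105 = 47.70 μs.

47.70 μs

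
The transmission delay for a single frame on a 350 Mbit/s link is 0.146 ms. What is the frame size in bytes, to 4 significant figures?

L = R × t_tx = 350000000 b/s × 0.000146 s = 51100 bits.
In bytes: 51100 / 8 = 6388 bytes.

6388 bytes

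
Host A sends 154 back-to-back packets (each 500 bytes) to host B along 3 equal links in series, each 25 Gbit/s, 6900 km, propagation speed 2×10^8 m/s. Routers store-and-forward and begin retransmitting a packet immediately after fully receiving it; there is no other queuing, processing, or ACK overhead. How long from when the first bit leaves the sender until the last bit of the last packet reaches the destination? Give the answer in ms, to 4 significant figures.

Per-hop transmission t_tx = L/R = 4000/25000000000 = 0.00016 ms.
Per-hop propagation t_prop = 6900000/200000000 = 34.5 ms.
Pipeline fill: first packet needs 3·t_tx to clear all hops; remaining 153 packets each add one t_tx.
Total = (3+154-1)·t_tx + 3·t_prop = 156·0.00016 + 3·34.5 = 103.5 ms.

103.5 ms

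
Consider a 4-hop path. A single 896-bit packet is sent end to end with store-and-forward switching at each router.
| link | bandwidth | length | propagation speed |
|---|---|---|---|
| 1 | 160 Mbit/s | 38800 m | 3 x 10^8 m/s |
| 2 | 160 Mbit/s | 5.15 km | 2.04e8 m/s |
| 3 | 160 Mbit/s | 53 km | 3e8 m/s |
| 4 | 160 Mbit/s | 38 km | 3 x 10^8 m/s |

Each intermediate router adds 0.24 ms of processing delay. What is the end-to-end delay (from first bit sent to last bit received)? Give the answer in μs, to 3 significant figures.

1200 μs

Transmission delay per hop = L/R = 896/160000000 = 5.6 μs; 4 hops → 22.4 μs.
Propagation delays (d/s per hop): 129.333, 25.2451, 176.667, 126.667 μs; sum = 457.912 μs.
Processing at 3 router(s): 3 × 0.24 ms = 720 μs.
End-to-end = 1200 μs.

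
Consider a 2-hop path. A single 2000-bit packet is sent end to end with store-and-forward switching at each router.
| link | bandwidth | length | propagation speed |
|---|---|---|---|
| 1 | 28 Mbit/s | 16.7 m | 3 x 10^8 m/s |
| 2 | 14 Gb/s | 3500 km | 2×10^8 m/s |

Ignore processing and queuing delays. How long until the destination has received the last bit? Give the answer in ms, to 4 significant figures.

Transmission delays (L/R per hop): 0.0714286, 0.000142857 ms; sum = 0.0715714 ms.
Propagation delays (d/s per hop): 5.56667e-05, 17.5 ms; sum = 17.5001 ms.
End-to-end = 17.57 ms.

17.57 ms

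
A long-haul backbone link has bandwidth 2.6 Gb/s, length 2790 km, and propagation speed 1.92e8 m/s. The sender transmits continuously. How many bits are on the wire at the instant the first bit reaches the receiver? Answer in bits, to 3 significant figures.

37800000 bits

Propagation delay = 2790000 / 192000000 = 0.0145313 s.
BDP = R × t_prop = 2600000000 × 0.0145313 = 37781300 bits.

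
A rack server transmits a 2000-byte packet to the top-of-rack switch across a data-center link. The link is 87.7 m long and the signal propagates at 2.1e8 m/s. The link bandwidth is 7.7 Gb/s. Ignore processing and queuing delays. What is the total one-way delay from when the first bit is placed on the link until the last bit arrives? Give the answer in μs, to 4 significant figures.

2.496 μs

L = 2000 × 8 = 16000 bits.
Transmission delay = L/R = 16000 / 7700000000 = 2.07792 μs.
Propagation delay = d/s = 87.7 m / 210000000 m/s = 0.417619 μs.
Total = 2.496 μs.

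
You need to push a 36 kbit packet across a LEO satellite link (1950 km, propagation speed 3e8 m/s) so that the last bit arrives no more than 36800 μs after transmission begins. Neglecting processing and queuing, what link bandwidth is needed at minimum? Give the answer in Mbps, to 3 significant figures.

1.19 Mbps

Propagation delay = 1950000 / 300000000 = 6500 μs.
Transmission budget = 36800 − 6500 = 30300 μs.
R ≥ L / t_tx = 36000 bits / 0.0303 s = 1.19 Mbps.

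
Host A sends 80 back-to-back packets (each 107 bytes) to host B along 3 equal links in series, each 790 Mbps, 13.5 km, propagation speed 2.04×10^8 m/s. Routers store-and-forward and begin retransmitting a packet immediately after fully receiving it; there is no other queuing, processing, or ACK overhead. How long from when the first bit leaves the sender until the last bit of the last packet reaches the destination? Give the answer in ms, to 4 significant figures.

0.2874 ms

Per-hop transmission t_tx = L/R = 856/790000000 = 0.00108354 ms.
Per-hop propagation t_prop = 13500/204000000 = 0.0661765 ms.
Pipeline fill: first packet needs 3·t_tx to clear all hops; remaining 79 packets each add one t_tx.
Total = (3+80-1)·t_tx + 3·t_prop = 82·0.00108354 + 3·0.0661765 = 0.2874 ms.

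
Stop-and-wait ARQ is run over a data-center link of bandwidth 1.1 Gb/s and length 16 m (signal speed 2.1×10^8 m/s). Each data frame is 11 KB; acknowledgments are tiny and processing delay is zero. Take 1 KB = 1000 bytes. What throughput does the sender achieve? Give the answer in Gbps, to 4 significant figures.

1.098 Gbps

t_tx = L/R = 88000/1100000000 = 8e-05 s.
t_prop = 16/210000000 = 7.61905e-08 s; RTT = 1.52381e-07 s.
Cycle = t_tx + RTT = 8.01524e-05 s.
Throughput = L / cycle = 88000 / 8.01524e-05 = 1.098 Gbps.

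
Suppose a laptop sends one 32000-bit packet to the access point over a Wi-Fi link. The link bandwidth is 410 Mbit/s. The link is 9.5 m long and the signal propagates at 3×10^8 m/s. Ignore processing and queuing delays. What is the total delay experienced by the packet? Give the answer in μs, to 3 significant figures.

78.1 μs

Transmission delay = L/R = 32000 / 410000000 = 78.0488 μs.
Propagation delay = d/s = 9.5 m / 300000000 m/s = 0.0316667 μs.
Total = 78.1 μs.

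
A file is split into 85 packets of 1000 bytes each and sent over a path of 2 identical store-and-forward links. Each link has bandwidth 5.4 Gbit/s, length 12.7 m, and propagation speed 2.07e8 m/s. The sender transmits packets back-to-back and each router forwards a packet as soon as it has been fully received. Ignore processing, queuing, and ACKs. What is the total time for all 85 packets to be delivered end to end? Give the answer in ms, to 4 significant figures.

0.1275 ms

Per-hop transmission t_tx = L/R = 8000/5400000000 = 0.00148148 ms.
Per-hop propagation t_prop = 12.7/2.07e+08 = 6.13527e-05 ms.
Pipeline fill: first packet needs 2·t_tx to clear all hops; remaining 84 packets each add one t_tx.
Total = (2+85-1)·t_tx + 2·t_prop = 86·0.00148148 + 2·6.13527e-05 = 0.1275 ms.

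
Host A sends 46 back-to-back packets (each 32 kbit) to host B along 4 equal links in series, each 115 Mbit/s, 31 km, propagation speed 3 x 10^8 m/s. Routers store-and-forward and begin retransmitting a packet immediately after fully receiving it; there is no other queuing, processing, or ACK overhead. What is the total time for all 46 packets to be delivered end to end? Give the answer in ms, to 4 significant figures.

Per-hop transmission t_tx = L/R = 32000/115000000 = 0.278261 ms.
Per-hop propagation t_prop = 31000/300000000 = 0.103333 ms.
Pipeline fill: first packet needs 4·t_tx to clear all hops; remaining 45 packets each add one t_tx.
Total = (4+46-1)·t_tx + 4·t_prop = 49·0.278261 + 4·0.103333 = 14.05 ms.

14.05 ms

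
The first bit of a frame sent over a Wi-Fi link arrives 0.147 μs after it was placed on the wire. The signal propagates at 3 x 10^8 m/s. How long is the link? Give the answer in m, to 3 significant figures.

44.1 m

d = s × t_prop = 300000000 × 1.47e-07 = 44.1 m.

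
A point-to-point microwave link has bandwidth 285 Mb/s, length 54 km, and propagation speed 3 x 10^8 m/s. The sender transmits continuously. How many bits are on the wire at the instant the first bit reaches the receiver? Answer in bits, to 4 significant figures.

Propagation delay = 54000 / 300000000 = 0.00018 s.
BDP = R × t_prop = 285000000 × 0.00018 = 51300 bits.

51300 bits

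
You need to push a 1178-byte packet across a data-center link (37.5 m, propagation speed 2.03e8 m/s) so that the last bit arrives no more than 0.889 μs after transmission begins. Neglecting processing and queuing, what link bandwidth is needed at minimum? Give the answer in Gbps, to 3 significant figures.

13.4 Gbps

L = 9424 bits.
Propagation delay = 37.5 / 2.03e+08 = 0.184729 μs.
Transmission budget = 0.889 − 0.184729 = 0.704271 μs.
R ≥ L / t_tx = 9424 bits / 7.04271e-07 s = 13.4 Gbps.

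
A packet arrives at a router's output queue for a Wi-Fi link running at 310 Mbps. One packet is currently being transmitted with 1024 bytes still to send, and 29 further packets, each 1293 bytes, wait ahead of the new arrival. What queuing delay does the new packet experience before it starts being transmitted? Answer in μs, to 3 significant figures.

Each queued packet: L/R = 10344/310000000 = 33.3677 μs.
29 queued → 967.665 μs.
Plus remaining 8192 bits of current packet: 26.4258 μs.
Queuing delay = 994 μs.

994 μs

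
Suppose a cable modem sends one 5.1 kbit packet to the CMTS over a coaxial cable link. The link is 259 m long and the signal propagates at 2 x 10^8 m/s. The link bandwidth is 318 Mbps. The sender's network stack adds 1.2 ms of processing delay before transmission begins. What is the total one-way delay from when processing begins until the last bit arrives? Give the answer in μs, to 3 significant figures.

1220 μs

L = 5100 bits.
Transmission delay = L/R = 5100 / 318000000 = 16.0377 μs.
Propagation delay = d/s = 259 m / 200000000 m/s = 1.295 μs.
Plus processing delay 1.2 ms = 1200 μs.
Total = 1220 μs.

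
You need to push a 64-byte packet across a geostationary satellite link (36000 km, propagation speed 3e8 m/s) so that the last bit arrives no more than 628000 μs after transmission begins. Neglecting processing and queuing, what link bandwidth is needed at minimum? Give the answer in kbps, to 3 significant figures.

1.01 kbps

L = 512 bits.
Propagation delay = 36000000 / 300000000 = 120000 μs.
Transmission budget = 628000 − 120000 = 508000 μs.
R ≥ L / t_tx = 512 bits / 0.508 s = 1.01 kbps.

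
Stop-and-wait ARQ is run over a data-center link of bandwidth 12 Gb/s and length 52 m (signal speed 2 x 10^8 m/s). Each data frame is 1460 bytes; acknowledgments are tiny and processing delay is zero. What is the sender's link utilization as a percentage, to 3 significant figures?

65.2 %

t_tx = L/R = 11680/12000000000 = 9.73333e-07 s.
t_prop = 52/200000000 = 2.6e-07 s; RTT = 5.2e-07 s.
Cycle = t_tx + RTT = 1.49333e-06 s.
Utilization = t_tx / cycle = 9.73333e-07/1.49333e-06 = 65.2 %.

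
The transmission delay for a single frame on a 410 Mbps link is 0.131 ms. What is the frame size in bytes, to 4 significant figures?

6714 bytes

L = R × t_tx = 410000000 b/s × 0.000131 s = 53710 bits.
In bytes: 53710 / 8 = 6714 bytes.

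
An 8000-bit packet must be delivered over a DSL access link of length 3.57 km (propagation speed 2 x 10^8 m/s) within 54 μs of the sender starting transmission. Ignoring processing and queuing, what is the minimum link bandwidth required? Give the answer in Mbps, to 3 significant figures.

Propagation delay = 3570 / 200000000 = 17.85 μs.
Transmission budget = 54 − 17.85 = 36.15 μs.
R ≥ L / t_tx = 8000 bits / 3.615e-05 s = 221 Mbps.

221 Mbps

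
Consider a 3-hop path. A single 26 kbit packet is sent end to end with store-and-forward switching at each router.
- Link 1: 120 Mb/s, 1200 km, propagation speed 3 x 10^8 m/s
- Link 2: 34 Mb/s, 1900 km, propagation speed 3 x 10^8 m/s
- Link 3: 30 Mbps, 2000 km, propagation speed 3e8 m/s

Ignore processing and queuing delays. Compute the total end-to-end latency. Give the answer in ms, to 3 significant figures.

L = 26000 bits.
Transmission delays (L/R per hop): 0.216667, 0.764706, 0.866667 ms; sum = 1.84804 ms.
Propagation delays (d/s per hop): 4, 6.33333, 6.66667 ms; sum = 17 ms.
End-to-end = 18.8 ms.

18.8 ms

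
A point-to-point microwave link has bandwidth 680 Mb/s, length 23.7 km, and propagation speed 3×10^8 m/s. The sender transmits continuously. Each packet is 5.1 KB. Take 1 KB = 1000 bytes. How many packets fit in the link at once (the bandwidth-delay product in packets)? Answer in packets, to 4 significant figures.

Propagation delay = 23700 / 300000000 = 7.9e-05 s.
BDP = R × t_prop = 680000000 × 7.9e-05 = 53720 bits.
In packets of 40800 bits: 1.317 packets.

1.317 packets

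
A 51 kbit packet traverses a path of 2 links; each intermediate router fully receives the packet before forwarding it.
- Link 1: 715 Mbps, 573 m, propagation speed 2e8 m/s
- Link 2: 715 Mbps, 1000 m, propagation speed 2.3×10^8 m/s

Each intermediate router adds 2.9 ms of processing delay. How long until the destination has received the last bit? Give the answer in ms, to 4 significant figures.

L = 51000 bits.
Transmission delay per hop = L/R = 51000/715000000 = 0.0713287 ms; 2 hops → 0.142657 ms.
Propagation delays (d/s per hop): 0.002865, 0.00434783 ms; sum = 0.00721283 ms.
Processing at 1 router(s): 1 × 2.9 ms = 2.9 ms.
End-to-end = 3.050 ms.

3.050 ms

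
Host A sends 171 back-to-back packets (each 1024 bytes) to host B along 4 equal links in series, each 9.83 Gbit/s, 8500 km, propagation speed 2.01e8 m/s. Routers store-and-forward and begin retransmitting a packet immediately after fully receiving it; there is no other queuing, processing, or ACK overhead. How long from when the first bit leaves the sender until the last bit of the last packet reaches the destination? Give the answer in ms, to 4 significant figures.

Per-hop transmission t_tx = L/R = 8192/9830000000 = 0.000833367 ms.
Per-hop propagation t_prop = 8500000/2.01e+08 = 42.2886 ms.
Pipeline fill: first packet needs 4·t_tx to clear all hops; remaining 170 packets each add one t_tx.
Total = (4+171-1)·t_tx + 4·t_prop = 174·0.000833367 + 4·42.2886 = 169.3 ms.

169.3 ms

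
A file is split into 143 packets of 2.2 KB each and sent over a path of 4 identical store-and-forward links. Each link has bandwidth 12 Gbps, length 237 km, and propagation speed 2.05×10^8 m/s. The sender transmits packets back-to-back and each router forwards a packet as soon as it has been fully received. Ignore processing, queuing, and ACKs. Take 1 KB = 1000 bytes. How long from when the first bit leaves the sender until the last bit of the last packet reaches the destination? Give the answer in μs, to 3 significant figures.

Per-hop transmission t_tx = L/R = 17600/12000000000 = 1.46667 μs.
Per-hop propagation t_prop = 237000/2.05e+08 = 1156.1 μs.
Pipeline fill: first packet needs 4·t_tx to clear all hops; remaining 142 packets each add one t_tx.
Total = (4+143-1)·t_tx + 4·t_prop = 146·1.46667 + 4·1156.1 = 4840 μs.

4840 μs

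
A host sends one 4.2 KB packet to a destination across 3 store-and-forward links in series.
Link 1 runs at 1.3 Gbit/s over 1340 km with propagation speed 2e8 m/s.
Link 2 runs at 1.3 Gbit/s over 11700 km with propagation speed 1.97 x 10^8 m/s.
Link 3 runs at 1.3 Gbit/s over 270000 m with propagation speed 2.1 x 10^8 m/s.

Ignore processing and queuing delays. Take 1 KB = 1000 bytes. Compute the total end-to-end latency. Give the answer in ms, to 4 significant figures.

67.45 ms

L = 33600 bits.
Transmission delay per hop = L/R = 33600/1300000000 = 0.0258462 ms; 3 hops → 0.0775385 ms.
Propagation delays (d/s per hop): 6.7, 59.3909, 1.28571 ms; sum = 67.3766 ms.
End-to-end = 67.45 ms.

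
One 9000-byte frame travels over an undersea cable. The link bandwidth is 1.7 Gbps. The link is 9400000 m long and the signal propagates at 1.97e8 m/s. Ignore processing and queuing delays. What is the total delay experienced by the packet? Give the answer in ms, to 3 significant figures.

L = 9000 × 8 = 72000 bits.
Transmission delay = L/R = 72000 / 1700000000 = 0.0423529 ms.
Propagation delay = d/s = 9400000 m / 197000000 m/s = 47.7157 ms.
Total = 47.8 ms.

47.8 ms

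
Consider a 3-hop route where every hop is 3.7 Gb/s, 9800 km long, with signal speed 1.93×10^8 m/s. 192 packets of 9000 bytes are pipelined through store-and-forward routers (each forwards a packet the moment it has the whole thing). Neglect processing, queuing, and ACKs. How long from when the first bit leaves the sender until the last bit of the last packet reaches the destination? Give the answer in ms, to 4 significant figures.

156.1 ms

Per-hop transmission t_tx = L/R = 72000/3700000000 = 0.0194595 ms.
Per-hop propagation t_prop = 9800000/193000000 = 50.7772 ms.
Pipeline fill: first packet needs 3·t_tx to clear all hops; remaining 191 packets each add one t_tx.
Total = (3+192-1)·t_tx + 3·t_prop = 194·0.0194595 + 3·50.7772 = 156.1 ms.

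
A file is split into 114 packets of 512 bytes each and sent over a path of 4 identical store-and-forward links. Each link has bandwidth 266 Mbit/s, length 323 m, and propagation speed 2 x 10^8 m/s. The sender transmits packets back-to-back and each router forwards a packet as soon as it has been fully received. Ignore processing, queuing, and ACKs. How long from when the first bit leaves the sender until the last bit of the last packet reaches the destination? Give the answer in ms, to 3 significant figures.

Per-hop transmission t_tx = L/R = 4096/266000000 = 0.0153985 ms.
Per-hop propagation t_prop = 323/200000000 = 0.001615 ms.
Pipeline fill: first packet needs 4·t_tx to clear all hops; remaining 113 packets each add one t_tx.
Total = (4+114-1)·t_tx + 4·t_prop = 117·0.0153985 + 4·0.001615 = 1.81 ms.

1.81 ms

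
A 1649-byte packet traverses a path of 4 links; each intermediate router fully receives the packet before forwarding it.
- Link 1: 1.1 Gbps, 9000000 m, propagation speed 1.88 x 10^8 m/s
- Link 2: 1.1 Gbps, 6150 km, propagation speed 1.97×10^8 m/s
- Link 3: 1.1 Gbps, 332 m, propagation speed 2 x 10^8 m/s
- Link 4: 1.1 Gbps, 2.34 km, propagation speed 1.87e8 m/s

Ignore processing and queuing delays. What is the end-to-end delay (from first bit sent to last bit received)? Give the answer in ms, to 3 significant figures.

L = 1649 × 8 = 13192 bits.
Transmission delay per hop = L/R = 13192/1100000000 = 0.0119927 ms; 4 hops → 0.0479709 ms.
Propagation delays (d/s per hop): 47.8723, 31.2183, 0.00166, 0.0125134 ms; sum = 79.1048 ms.
End-to-end = 79.2 ms.

79.2 ms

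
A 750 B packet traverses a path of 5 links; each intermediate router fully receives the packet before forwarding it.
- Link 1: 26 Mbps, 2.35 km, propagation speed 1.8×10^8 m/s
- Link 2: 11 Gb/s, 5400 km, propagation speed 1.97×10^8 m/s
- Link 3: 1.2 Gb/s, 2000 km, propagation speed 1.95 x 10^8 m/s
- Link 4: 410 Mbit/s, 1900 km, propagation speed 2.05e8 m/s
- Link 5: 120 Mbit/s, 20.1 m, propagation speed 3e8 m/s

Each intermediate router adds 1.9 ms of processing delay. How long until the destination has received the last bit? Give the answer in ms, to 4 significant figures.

L = 750 × 8 = 6000 bits.
Transmission delays (L/R per hop): 0.230769, 0.000545455, 0.005, 0.0146341, 0.05 ms; sum = 0.300949 ms.
Propagation delays (d/s per hop): 0.0130556, 27.4112, 10.2564, 9.26829, 6.7e-05 ms; sum = 46.949 ms.
Processing at 4 router(s): 4 × 1.9 ms = 7.6 ms.
End-to-end = 54.85 ms.

54.85 ms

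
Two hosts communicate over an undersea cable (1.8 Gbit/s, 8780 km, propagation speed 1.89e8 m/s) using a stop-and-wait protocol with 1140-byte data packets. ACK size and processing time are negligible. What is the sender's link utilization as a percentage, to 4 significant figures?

0.005453 %

t_tx = L/R = 9120/1800000000 = 5.06667e-06 s.
t_prop = 8780000/189000000 = 0.046455 s; RTT = 0.0929101 s.
Cycle = t_tx + RTT = 0.0929151 s.
Utilization = t_tx / cycle = 5.06667e-06/0.0929151 = 0.005453 %.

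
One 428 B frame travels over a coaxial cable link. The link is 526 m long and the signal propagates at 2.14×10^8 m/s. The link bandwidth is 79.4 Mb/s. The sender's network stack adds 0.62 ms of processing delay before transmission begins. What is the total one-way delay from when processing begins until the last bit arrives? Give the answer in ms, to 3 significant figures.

L = 428 × 8 = 3424 bits.
Transmission delay = L/R = 3424 / 79400000 = 0.0431234 ms.
Propagation delay = d/s = 526 m / 214000000 m/s = 0.00245794 ms.
Plus processing delay 0.62 ms = 0.62 ms.
Total = 0.666 ms.

0.666 ms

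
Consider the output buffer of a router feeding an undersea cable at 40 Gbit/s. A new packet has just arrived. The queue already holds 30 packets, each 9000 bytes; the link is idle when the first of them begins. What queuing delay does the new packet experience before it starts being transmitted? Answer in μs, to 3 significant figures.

54.0 μs

Each queued packet: L/R = 72000/40000000000 = 1.8 μs.
30 queued → 54 μs.
Queuing delay = 54.0 μs.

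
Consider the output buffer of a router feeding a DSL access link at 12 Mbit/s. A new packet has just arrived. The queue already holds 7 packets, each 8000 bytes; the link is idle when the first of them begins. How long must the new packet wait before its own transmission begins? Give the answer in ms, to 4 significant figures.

Each queued packet: L/R = 64000/12000000 = 5.33333 ms.
7 queued → 37.3333 ms.
Queuing delay = 37.33 ms.

37.33 ms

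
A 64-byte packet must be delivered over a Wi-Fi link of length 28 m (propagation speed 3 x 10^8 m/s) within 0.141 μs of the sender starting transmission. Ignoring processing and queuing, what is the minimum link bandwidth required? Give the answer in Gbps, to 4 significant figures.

L = 512 bits.
Propagation delay = 28 / 300000000 = 0.0933333 μs.
Transmission budget = 0.141 − 0.0933333 = 0.0476667 μs.
R ≥ L / t_tx = 512 bits / 4.76667e-08 s = 10.74 Gbps.

10.74 Gbps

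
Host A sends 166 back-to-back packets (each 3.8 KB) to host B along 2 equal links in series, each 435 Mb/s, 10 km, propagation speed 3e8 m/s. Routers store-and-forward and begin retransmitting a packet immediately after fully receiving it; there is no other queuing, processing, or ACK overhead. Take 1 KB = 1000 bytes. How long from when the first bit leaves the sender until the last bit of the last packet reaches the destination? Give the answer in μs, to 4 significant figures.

11740 μs

Per-hop transmission t_tx = L/R = 30400/435000000 = 69.8851 μs.
Per-hop propagation t_prop = 10000/300000000 = 33.3333 μs.
Pipeline fill: first packet needs 2·t_tx to clear all hops; remaining 165 packets each add one t_tx.
Total = (2+166-1)·t_tx + 2·t_prop = 167·69.8851 + 2·33.3333 = 11740 μs.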